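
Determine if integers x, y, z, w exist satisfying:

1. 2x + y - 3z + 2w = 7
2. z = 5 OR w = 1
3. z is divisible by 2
Yes

Take x = 0, y = 5, z = 0, w = 1. Substituting into each constraint:
  (1) 2(0) + 5 - 3(0) + 2(1) = 7 ✓
  (2) w = 1, target 1 ✓ (second branch holds)
  (3) 0 = 2 × 0, remainder 0 ✓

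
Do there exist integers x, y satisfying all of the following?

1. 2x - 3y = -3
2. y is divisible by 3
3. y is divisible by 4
No

A contradictory subset is {2x - 3y = -3, y is divisible by 4}. No integer assignment can satisfy these jointly:

  - 2x - 3y = -3: is a linear equation tying the variables together
  - y is divisible by 4: restricts y to multiples of 4

Modular obstruction: writing y = 4y', every remaining term of the linear equation is divisible by 2, so the left side is ≡ 0 (mod 2); but the right side -3 ≡ 1 (mod 2). No integers can satisfy it.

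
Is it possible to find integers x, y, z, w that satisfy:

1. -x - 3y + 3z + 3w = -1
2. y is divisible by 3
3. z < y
Yes

Take x = -2, y = 0, z = -1, w = 0. Substituting into each constraint:
  (1) 2 - 3(0) + 3(-1) + 3(0) = -1 ✓
  (2) 0 = 3 × 0, remainder 0 ✓
  (3) -1 < 0 ✓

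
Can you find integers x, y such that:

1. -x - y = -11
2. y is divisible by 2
Yes

Take x = 11, y = 0. Substituting into each constraint:
  (1) (-11) + 0 = -11 ✓
  (2) 0 = 2 × 0, remainder 0 ✓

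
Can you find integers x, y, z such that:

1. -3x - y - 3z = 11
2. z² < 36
Yes

Take x = 0, y = -11, z = 0. Substituting into each constraint:
  (1) -3(0) + 11 - 3(0) = 11 ✓
  (2) z² = (0)² = 0, and 0 < 36 ✓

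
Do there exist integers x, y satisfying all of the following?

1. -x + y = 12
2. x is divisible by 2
Yes

Take x = 0, y = 12. Substituting into each constraint:
  (1) 0 + 12 = 12 ✓
  (2) 0 = 2 × 0, remainder 0 ✓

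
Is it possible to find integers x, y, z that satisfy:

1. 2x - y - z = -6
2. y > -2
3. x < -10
Yes

Take x = -11, y = -1, z = -15. Substituting into each constraint:
  (1) 2(-11) + 1 + 15 = -6 ✓
  (2) -1 > -2 ✓
  (3) -11 < -10 ✓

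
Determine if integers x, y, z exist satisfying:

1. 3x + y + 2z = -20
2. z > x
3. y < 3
Yes

Take x = 0, y = -22, z = 1. Substituting into each constraint:
  (1) 3(0) + (-22) + 2(1) = -20 ✓
  (2) 1 > 0 ✓
  (3) -22 < 3 ✓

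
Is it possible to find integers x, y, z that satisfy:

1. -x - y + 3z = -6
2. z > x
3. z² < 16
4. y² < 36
Yes

Take x = -5, y = 2, z = -3. Substituting into each constraint:
  (1) 5 + (-2) + 3(-3) = -6 ✓
  (2) -3 > -5 ✓
  (3) z² = (-3)² = 9, and 9 < 16 ✓
  (4) y² = (2)² = 4, and 4 < 36 ✓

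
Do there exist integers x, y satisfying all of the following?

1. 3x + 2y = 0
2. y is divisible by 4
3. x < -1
Yes

Take x = -8, y = 12. Substituting into each constraint:
  (1) 3(-8) + 2(12) = 0 ✓
  (2) 12 = 4 × 3, remainder 0 ✓
  (3) -8 < -1 ✓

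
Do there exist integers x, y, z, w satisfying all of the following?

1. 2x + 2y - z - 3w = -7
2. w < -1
Yes

Take x = -6, y = 0, z = 1, w = -2. Substituting into each constraint:
  (1) 2(-6) + 2(0) + (-1) - 3(-2) = -7 ✓
  (2) -2 < -1 ✓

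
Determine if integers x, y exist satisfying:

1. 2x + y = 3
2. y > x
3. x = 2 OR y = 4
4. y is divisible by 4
No

A contradictory subset is {2x + y = 3, y > x, x = 2 OR y = 4}. No integer assignment can satisfy these jointly:

  - 2x + y = 3: is a linear equation tying the variables together
  - y > x: bounds one variable relative to another variable
  - x = 2 OR y = 4: forces a choice: either x = 2 or y = 4

Split on the disjunction (x = 2 OR y = 4):
  • If x = 2: the equation forces y = -1, giving (x, y) = (2, -1), which violates y > x.
  • If y = 4: with y = 4, every remaining term of the linear equation is divisible by 2, so the left side is ≡ 0 (mod 2); but the right side -1 ≡ 1 (mod 2). No integers can satisfy it.
Both branches are infeasible, so the system has no integer solution.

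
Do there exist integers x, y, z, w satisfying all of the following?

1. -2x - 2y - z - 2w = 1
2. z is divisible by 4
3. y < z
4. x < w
No

A contradictory subset is {-2x - 2y - z - 2w = 1, z is divisible by 4}. No integer assignment can satisfy these jointly:

  - -2x - 2y - z - 2w = 1: is a linear equation tying the variables together
  - z is divisible by 4: restricts z to multiples of 4

Modular obstruction: writing z = 4z', every remaining term of the linear equation is divisible by 2, so the left side is ≡ 0 (mod 2); but the right side 1 ≡ 1 (mod 2). No integers can satisfy it.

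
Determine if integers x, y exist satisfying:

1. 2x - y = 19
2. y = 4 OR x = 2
Yes

Take x = 2, y = -15. Substituting into each constraint:
  (1) 2(2) + 15 = 19 ✓
  (2) x = 2, target 2 ✓ (second branch holds)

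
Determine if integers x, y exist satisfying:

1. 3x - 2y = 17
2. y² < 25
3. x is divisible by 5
Yes

Take x = 5, y = -1. Substituting into each constraint:
  (1) 3(5) - 2(-1) = 17 ✓
  (2) y² = (-1)² = 1, and 1 < 25 ✓
  (3) 5 = 5 × 1, remainder 0 ✓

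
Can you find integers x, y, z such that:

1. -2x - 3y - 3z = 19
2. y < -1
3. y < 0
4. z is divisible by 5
Yes

Take x = 1, y = -7, z = 0. Substituting into each constraint:
  (1) -2(1) - 3(-7) - 3(0) = 19 ✓
  (2) -7 < -1 ✓
  (3) -7 < 0 ✓
  (4) 0 = 5 × 0, remainder 0 ✓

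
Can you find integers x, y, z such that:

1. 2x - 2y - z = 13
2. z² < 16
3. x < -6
Yes

Take x = -7, y = -14, z = 1. Substituting into each constraint:
  (1) 2(-7) - 2(-14) + (-1) = 13 ✓
  (2) z² = (1)² = 1, and 1 < 16 ✓
  (3) -7 < -6 ✓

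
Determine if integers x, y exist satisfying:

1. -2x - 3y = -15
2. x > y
Yes

Take x = 6, y = 1. Substituting into each constraint:
  (1) -2(6) - 3(1) = -15 ✓
  (2) 6 > 1 ✓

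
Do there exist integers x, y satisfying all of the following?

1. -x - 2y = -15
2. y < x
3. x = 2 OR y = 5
No

The full constraint system is jointly infeasible over the integers. Each constraint and what it forces:

  - -x - 2y = -15: is a linear equation tying the variables together
  - y < x: bounds one variable relative to another variable
  - x = 2 OR y = 5: forces a choice: either x = 2 or y = 5

Split on the disjunction (x = 2 OR y = 5):
  • If x = 2: with x = 2, every remaining term of the linear equation is divisible by 2, so the left side is ≡ 0 (mod 2); but the right side -13 ≡ 1 (mod 2). No integers can satisfy it.
  • If y = 5: the equation forces x = 5, giving (y, x) = (5, 5), which violates x > y.
Both branches are infeasible, so the system has no integer solution.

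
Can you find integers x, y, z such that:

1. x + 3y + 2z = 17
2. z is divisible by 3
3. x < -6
Yes

Take x = -7, y = 8, z = 0. Substituting into each constraint:
  (1) (-7) + 3(8) + 2(0) = 17 ✓
  (2) 0 = 3 × 0, remainder 0 ✓
  (3) -7 < -6 ✓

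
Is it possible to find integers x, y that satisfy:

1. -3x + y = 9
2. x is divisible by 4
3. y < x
Yes

Take x = -8, y = -15. Substituting into each constraint:
  (1) -3(-8) + (-15) = 9 ✓
  (2) -8 = 4 × -2, remainder 0 ✓
  (3) -15 < -8 ✓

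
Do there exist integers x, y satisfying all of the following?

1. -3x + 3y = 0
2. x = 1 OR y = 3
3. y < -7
No

The full constraint system is jointly infeasible over the integers. Each constraint and what it forces:

  - -3x + 3y = 0: is a linear equation tying the variables together
  - x = 1 OR y = 3: forces a choice: either x = 1 or y = 3
  - y < -7: bounds one variable relative to a constant

Split on the disjunction (x = 1 OR y = 3):
  • If x = 1: the equation forces y = 1, which contradicts the bound y ≤ -8.
  • If y = 3: this contradicts the bound y ≤ -8.
Both branches are infeasible, so the system has no integer solution.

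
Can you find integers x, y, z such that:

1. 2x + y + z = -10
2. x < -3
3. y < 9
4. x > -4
No

A contradictory subset is {x < -3, x > -4}. No integer assignment can satisfy these jointly:

  - x < -3: bounds one variable relative to a constant
  - x > -4: bounds one variable relative to a constant

Direct contradiction: the bounds on x require x ≥ -3 and x ≤ -4 simultaneously, which is empty.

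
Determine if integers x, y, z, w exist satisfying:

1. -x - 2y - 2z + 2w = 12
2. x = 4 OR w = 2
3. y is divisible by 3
Yes

Take x = 4, y = 0, z = -8, w = 0. Substituting into each constraint:
  (1) (-4) - 2(0) - 2(-8) + 2(0) = 12 ✓
  (2) x = 4, target 4 ✓ (first branch holds)
  (3) 0 = 3 × 0, remainder 0 ✓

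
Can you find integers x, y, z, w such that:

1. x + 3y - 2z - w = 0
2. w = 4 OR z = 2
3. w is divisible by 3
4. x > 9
Yes

Take x = 10, y = 1, z = 2, w = 9. Substituting into each constraint:
  (1) 10 + 3(1) - 2(2) + (-9) = 0 ✓
  (2) z = 2, target 2 ✓ (second branch holds)
  (3) 9 = 3 × 3, remainder 0 ✓
  (4) 10 > 9 ✓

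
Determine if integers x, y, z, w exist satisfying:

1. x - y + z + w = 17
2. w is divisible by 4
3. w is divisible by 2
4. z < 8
Yes

Take x = 17, y = 0, z = 0, w = 0. Substituting into each constraint:
  (1) 17 + 0 + 0 + 0 = 17 ✓
  (2) 0 = 4 × 0, remainder 0 ✓
  (3) 0 = 2 × 0, remainder 0 ✓
  (4) 0 < 8 ✓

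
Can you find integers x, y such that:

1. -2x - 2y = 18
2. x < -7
Yes

Take x = -8, y = -1. Substituting into each constraint:
  (1) -2(-8) - 2(-1) = 18 ✓
  (2) -8 < -7 ✓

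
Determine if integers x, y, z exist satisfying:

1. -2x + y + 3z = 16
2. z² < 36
Yes

Take x = 0, y = 16, z = 0. Substituting into each constraint:
  (1) -2(0) + 16 + 3(0) = 16 ✓
  (2) z² = (0)² = 0, and 0 < 36 ✓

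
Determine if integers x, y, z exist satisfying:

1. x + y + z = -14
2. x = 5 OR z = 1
Yes

Take x = 5, y = -21, z = 2. Substituting into each constraint:
  (1) 5 + (-21) + 2 = -14 ✓
  (2) x = 5, target 5 ✓ (first branch holds)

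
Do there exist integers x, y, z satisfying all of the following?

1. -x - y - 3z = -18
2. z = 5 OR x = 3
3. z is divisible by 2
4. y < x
Yes

Take x = 3, y = -3, z = 6. Substituting into each constraint:
  (1) (-3) + 3 - 3(6) = -18 ✓
  (2) x = 3, target 3 ✓ (second branch holds)
  (3) 6 = 2 × 3, remainder 0 ✓
  (4) -3 < 3 ✓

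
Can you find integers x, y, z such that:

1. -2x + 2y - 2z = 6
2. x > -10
Yes

Take x = -3, y = 0, z = 0. Substituting into each constraint:
  (1) -2(-3) + 2(0) - 2(0) = 6 ✓
  (2) -3 > -10 ✓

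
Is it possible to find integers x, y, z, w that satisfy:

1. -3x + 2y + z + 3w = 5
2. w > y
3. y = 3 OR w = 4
Yes

Take x = 5, y = 3, z = 2, w = 4. Substituting into each constraint:
  (1) -3(5) + 2(3) + 2 + 3(4) = 5 ✓
  (2) 4 > 3 ✓
  (3) y = 3, target 3 ✓ (first branch holds)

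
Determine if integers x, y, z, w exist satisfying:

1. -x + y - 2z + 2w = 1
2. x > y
Yes

Take x = 1, y = 0, z = -1, w = 0. Substituting into each constraint:
  (1) (-1) + 0 - 2(-1) + 2(0) = 1 ✓
  (2) 1 > 0 ✓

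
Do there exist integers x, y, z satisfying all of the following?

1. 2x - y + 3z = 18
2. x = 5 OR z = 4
Yes

Take x = 3, y = 0, z = 4. Substituting into each constraint:
  (1) 2(3) + 0 + 3(4) = 18 ✓
  (2) z = 4, target 4 ✓ (second branch holds)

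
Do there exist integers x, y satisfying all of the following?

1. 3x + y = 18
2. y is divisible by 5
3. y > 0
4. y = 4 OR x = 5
No

A contradictory subset is {3x + y = 18, y is divisible by 5, y = 4 OR x = 5}. No integer assignment can satisfy these jointly:

  - 3x + y = 18: is a linear equation tying the variables together
  - y is divisible by 5: restricts y to multiples of 5
  - y = 4 OR x = 5: forces a choice: either y = 4 or x = 5

Split on the disjunction (y = 4 OR x = 5):
  • If y = 4: this contradicts the divisibility constraint — 4 is not a multiple of 5.
  • If x = 5: with x = 5, writing y = 5y', every remaining term of the linear equation is divisible by 5, so the left side is ≡ 0 (mod 5); but the right side 3 ≡ 3 (mod 5). No integers can satisfy it.
Both branches are infeasible, so the system has no integer solution.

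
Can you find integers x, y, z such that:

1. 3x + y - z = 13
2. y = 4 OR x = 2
Yes

Take x = 2, y = 0, z = -7. Substituting into each constraint:
  (1) 3(2) + 0 + 7 = 13 ✓
  (2) x = 2, target 2 ✓ (second branch holds)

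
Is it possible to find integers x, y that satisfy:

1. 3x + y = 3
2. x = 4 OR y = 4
Yes

Take x = 4, y = -9. Substituting into each constraint:
  (1) 3(4) + (-9) = 3 ✓
  (2) x = 4, target 4 ✓ (first branch holds)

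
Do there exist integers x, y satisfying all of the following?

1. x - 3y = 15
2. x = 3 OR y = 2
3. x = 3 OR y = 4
Yes

Take x = 3, y = -4. Substituting into each constraint:
  (1) 3 - 3(-4) = 15 ✓
  (2) x = 3, target 3 ✓ (first branch holds)
  (3) x = 3, target 3 ✓ (first branch holds)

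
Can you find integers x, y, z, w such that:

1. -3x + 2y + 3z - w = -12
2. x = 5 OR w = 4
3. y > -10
Yes

Take x = 5, y = 0, z = 0, w = -3. Substituting into each constraint:
  (1) -3(5) + 2(0) + 3(0) + 3 = -12 ✓
  (2) x = 5, target 5 ✓ (first branch holds)
  (3) 0 > -10 ✓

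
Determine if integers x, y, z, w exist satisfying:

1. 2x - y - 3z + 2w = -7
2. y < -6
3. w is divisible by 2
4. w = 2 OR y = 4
Yes

Take x = 0, y = -7, z = 6, w = 2. Substituting into each constraint:
  (1) 2(0) + 7 - 3(6) + 2(2) = -7 ✓
  (2) -7 < -6 ✓
  (3) 2 = 2 × 1, remainder 0 ✓
  (4) w = 2, target 2 ✓ (first branch holds)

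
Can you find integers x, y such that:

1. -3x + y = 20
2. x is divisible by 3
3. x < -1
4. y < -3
Yes

Take x = -9, y = -7. Substituting into each constraint:
  (1) -3(-9) + (-7) = 20 ✓
  (2) -9 = 3 × -3, remainder 0 ✓
  (3) -9 < -1 ✓
  (4) -7 < -3 ✓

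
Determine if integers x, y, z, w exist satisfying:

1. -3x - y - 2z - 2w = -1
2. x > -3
Yes

Take x = 1, y = 0, z = -1, w = 0. Substituting into each constraint:
  (1) -3(1) + 0 - 2(-1) - 2(0) = -1 ✓
  (2) 1 > -3 ✓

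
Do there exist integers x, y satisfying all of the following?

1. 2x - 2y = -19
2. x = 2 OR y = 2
No

Even the single constraint (2x - 2y = -19) is infeasible over the integers.

  - 2x - 2y = -19: every term on the left is divisible by 2, so the LHS ≡ 0 (mod 2), but the RHS -19 is not — no integer solution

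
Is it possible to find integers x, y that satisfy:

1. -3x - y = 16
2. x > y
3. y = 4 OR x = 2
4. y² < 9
No

The full constraint system is jointly infeasible over the integers. Each constraint and what it forces:

  - -3x - y = 16: is a linear equation tying the variables together
  - x > y: bounds one variable relative to another variable
  - y = 4 OR x = 2: forces a choice: either y = 4 or x = 2
  - y² < 9: restricts y to |y| ≤ 2

Split on the disjunction (y = 4 OR x = 2):
  • If y = 4: this contradicts y² < 9, which requires |y| ≤ 2.
  • If x = 2: the equation forces y = -22, but y² < 9 requires |y| ≤ 2.
Both branches are infeasible, so the system has no integer solution.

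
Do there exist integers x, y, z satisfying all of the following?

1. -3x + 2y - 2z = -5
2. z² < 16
Yes

Take x = 3, y = 2, z = 0. Substituting into each constraint:
  (1) -3(3) + 2(2) - 2(0) = -5 ✓
  (2) z² = (0)² = 0, and 0 < 16 ✓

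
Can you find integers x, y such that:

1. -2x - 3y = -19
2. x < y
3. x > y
No

A contradictory subset is {x < y, x > y}. No integer assignment can satisfy these jointly:

  - x < y: bounds one variable relative to another variable
  - x > y: bounds one variable relative to another variable

Direct contradiction: y > x and x > y cannot both hold.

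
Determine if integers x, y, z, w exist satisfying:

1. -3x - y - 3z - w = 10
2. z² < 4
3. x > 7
Yes

Take x = 8, y = -34, z = 0, w = 0. Substituting into each constraint:
  (1) -3(8) + 34 - 3(0) + 0 = 10 ✓
  (2) z² = (0)² = 0, and 0 < 4 ✓
  (3) 8 > 7 ✓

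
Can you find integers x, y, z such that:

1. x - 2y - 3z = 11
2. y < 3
Yes

Take x = 11, y = 0, z = 0. Substituting into each constraint:
  (1) 11 - 2(0) - 3(0) = 11 ✓
  (2) 0 < 3 ✓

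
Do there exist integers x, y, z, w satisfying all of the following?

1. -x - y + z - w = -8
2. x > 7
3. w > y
Yes

Take x = 8, y = 0, z = 1, w = 1. Substituting into each constraint:
  (1) (-8) + 0 + 1 + (-1) = -8 ✓
  (2) 8 > 7 ✓
  (3) 1 > 0 ✓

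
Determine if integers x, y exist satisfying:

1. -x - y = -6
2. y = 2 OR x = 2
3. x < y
Yes

Take x = 2, y = 4. Substituting into each constraint:
  (1) (-2) + (-4) = -6 ✓
  (2) x = 2, target 2 ✓ (second branch holds)
  (3) 2 < 4 ✓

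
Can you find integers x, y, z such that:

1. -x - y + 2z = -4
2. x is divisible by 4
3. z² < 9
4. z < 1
Yes

Take x = 0, y = 4, z = 0. Substituting into each constraint:
  (1) 0 + (-4) + 2(0) = -4 ✓
  (2) 0 = 4 × 0, remainder 0 ✓
  (3) z² = (0)² = 0, and 0 < 9 ✓
  (4) 0 < 1 ✓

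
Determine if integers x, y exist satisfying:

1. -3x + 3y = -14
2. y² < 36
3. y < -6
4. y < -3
No

Even the single constraint (-3x + 3y = -14) is infeasible over the integers.

  - -3x + 3y = -14: every term on the left is divisible by 3, so the LHS ≡ 0 (mod 3), but the RHS -14 is not — no integer solution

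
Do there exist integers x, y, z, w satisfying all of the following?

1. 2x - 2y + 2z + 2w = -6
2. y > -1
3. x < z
Yes

Take x = 0, y = 4, z = 1, w = 0. Substituting into each constraint:
  (1) 2(0) - 2(4) + 2(1) + 2(0) = -6 ✓
  (2) 4 > -1 ✓
  (3) 0 < 1 ✓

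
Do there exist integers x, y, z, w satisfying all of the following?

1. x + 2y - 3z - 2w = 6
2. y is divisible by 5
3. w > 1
Yes

Take x = 0, y = 0, z = -4, w = 3. Substituting into each constraint:
  (1) 0 + 2(0) - 3(-4) - 2(3) = 6 ✓
  (2) 0 = 5 × 0, remainder 0 ✓
  (3) 3 > 1 ✓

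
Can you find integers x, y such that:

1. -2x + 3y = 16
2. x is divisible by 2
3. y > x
Yes

Take x = -2, y = 4. Substituting into each constraint:
  (1) -2(-2) + 3(4) = 16 ✓
  (2) -2 = 2 × -1, remainder 0 ✓
  (3) 4 > -2 ✓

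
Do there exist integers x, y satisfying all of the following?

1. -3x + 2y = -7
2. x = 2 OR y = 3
No

The full constraint system is jointly infeasible over the integers. Each constraint and what it forces:

  - -3x + 2y = -7: is a linear equation tying the variables together
  - x = 2 OR y = 3: forces a choice: either x = 2 or y = 3

Split on the disjunction (x = 2 OR y = 3):
  • If x = 2: with x = 2, every remaining term of the linear equation is divisible by 2, so the left side is ≡ 0 (mod 2); but the right side -1 ≡ 1 (mod 2). No integers can satisfy it.
  • If y = 3: with y = 3, every remaining term of the linear equation is divisible by 3, so the left side is ≡ 0 (mod 3); but the right side -13 ≡ 2 (mod 3). No integers can satisfy it.
Both branches are infeasible, so the system has no integer solution.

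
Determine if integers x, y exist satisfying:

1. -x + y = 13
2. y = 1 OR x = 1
Yes

Take x = -12, y = 1. Substituting into each constraint:
  (1) 12 + 1 = 13 ✓
  (2) y = 1, target 1 ✓ (first branch holds)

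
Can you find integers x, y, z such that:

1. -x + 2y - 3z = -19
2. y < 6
Yes

Take x = 0, y = 1, z = 7. Substituting into each constraint:
  (1) 0 + 2(1) - 3(7) = -19 ✓
  (2) 1 < 6 ✓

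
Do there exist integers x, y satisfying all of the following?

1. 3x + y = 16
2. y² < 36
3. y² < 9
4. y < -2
No

A contradictory subset is {y² < 9, y < -2}. No integer assignment can satisfy these jointly:

  - y² < 9: restricts y to |y| ≤ 2
  - y < -2: bounds one variable relative to a constant

Direct contradiction: the bounds on y require y ≥ -2 and y ≤ -3 simultaneously, which is empty.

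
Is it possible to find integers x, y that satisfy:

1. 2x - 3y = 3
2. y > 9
Yes

Take x = 18, y = 11. Substituting into each constraint:
  (1) 2(18) - 3(11) = 3 ✓
  (2) 11 > 9 ✓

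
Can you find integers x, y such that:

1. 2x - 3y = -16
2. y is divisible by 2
Yes

Take x = -8, y = 0. Substituting into each constraint:
  (1) 2(-8) - 3(0) = -16 ✓
  (2) 0 = 2 × 0, remainder 0 ✓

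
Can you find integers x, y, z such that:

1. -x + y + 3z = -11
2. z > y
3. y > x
Yes

Take x = -6, y = -5, z = -4. Substituting into each constraint:
  (1) 6 + (-5) + 3(-4) = -11 ✓
  (2) -4 > -5 ✓
  (3) -5 > -6 ✓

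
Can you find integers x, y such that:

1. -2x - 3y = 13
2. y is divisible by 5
Yes

Take x = 1, y = -5. Substituting into each constraint:
  (1) -2(1) - 3(-5) = 13 ✓
  (2) -5 = 5 × -1, remainder 0 ✓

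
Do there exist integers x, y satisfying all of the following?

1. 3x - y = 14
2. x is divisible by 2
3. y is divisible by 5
Yes

Take x = -2, y = -20. Substituting into each constraint:
  (1) 3(-2) + 20 = 14 ✓
  (2) -2 = 2 × -1, remainder 0 ✓
  (3) -20 = 5 × -4, remainder 0 ✓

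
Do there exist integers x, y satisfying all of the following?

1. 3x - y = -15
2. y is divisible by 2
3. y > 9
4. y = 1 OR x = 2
No

The full constraint system is jointly infeasible over the integers. Each constraint and what it forces:

  - 3x - y = -15: is a linear equation tying the variables together
  - y is divisible by 2: restricts y to multiples of 2
  - y > 9: bounds one variable relative to a constant
  - y = 1 OR x = 2: forces a choice: either y = 1 or x = 2

Split on the disjunction (y = 1 OR x = 2):
  • If y = 1: this contradicts the divisibility constraint — 1 is not a multiple of 2.
  • If x = 2: with x = 2, writing y = 2y', every remaining term of the linear equation is divisible by 2, so the left side is ≡ 0 (mod 2); but the right side -21 ≡ 1 (mod 2). No integers can satisfy it.
Both branches are infeasible, so the system has no integer solution.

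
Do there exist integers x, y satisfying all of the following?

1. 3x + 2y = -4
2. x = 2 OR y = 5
Yes

Take x = 2, y = -5. Substituting into each constraint:
  (1) 3(2) + 2(-5) = -4 ✓
  (2) x = 2, target 2 ✓ (first branch holds)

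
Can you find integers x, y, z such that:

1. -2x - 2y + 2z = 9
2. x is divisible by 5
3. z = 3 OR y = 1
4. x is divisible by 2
No

Even the single constraint (-2x - 2y + 2z = 9) is infeasible over the integers.

  - -2x - 2y + 2z = 9: every term on the left is divisible by 2, so the LHS ≡ 0 (mod 2), but the RHS 9 is not — no integer solution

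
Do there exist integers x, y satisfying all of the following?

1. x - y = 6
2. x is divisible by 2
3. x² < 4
Yes

Take x = 0, y = -6. Substituting into each constraint:
  (1) 0 + 6 = 6 ✓
  (2) 0 = 2 × 0, remainder 0 ✓
  (3) x² = (0)² = 0, and 0 < 4 ✓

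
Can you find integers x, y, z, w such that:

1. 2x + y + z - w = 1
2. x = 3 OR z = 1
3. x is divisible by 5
Yes

Take x = 0, y = 0, z = 1, w = 0. Substituting into each constraint:
  (1) 2(0) + 0 + 1 + 0 = 1 ✓
  (2) z = 1, target 1 ✓ (second branch holds)
  (3) 0 = 5 × 0, remainder 0 ✓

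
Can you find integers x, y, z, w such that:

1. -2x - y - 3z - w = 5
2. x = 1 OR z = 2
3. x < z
Yes

Take x = 1, y = -16, z = 3, w = 0. Substituting into each constraint:
  (1) -2(1) + 16 - 3(3) + 0 = 5 ✓
  (2) x = 1, target 1 ✓ (first branch holds)
  (3) 1 < 3 ✓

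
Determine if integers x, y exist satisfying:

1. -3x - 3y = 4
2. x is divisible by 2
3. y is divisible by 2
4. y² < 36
No

Even the single constraint (-3x - 3y = 4) is infeasible over the integers.

  - -3x - 3y = 4: every term on the left is divisible by 3, so the LHS ≡ 0 (mod 3), but the RHS 4 is not — no integer solution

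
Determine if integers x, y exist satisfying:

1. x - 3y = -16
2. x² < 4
Yes

Take x = -1, y = 5. Substituting into each constraint:
  (1) (-1) - 3(5) = -16 ✓
  (2) x² = (-1)² = 1, and 1 < 4 ✓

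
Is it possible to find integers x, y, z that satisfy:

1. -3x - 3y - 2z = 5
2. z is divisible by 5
Yes

Take x = 6, y = -1, z = -10. Substituting into each constraint:
  (1) -3(6) - 3(-1) - 2(-10) = 5 ✓
  (2) -10 = 5 × -2, remainder 0 ✓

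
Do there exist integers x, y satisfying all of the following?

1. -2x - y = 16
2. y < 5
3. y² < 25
Yes

Take x = -8, y = 0. Substituting into each constraint:
  (1) -2(-8) + 0 = 16 ✓
  (2) 0 < 5 ✓
  (3) y² = (0)² = 0, and 0 < 25 ✓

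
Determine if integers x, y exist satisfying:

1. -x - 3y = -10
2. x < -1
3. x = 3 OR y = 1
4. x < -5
No

The full constraint system is jointly infeasible over the integers. Each constraint and what it forces:

  - -x - 3y = -10: is a linear equation tying the variables together
  - x < -1: bounds one variable relative to a constant
  - x = 3 OR y = 1: forces a choice: either x = 3 or y = 1
  - x < -5: bounds one variable relative to a constant

Split on the disjunction (x = 3 OR y = 1):
  • If x = 3: this contradicts the bound x ≤ -6.
  • If y = 1: the equation forces x = 7, which contradicts the bound x ≤ -6.
Both branches are infeasible, so the system has no integer solution.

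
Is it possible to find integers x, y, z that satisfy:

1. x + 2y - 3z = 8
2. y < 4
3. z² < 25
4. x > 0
Yes

Take x = 1, y = 2, z = -1. Substituting into each constraint:
  (1) 1 + 2(2) - 3(-1) = 8 ✓
  (2) 2 < 4 ✓
  (3) z² = (-1)² = 1, and 1 < 25 ✓
  (4) 1 > 0 ✓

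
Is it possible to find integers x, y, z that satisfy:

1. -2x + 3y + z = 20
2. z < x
Yes

Take x = 3, y = 8, z = 2. Substituting into each constraint:
  (1) -2(3) + 3(8) + 2 = 20 ✓
  (2) 2 < 3 ✓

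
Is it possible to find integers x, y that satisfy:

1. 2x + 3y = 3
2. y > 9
Yes

Take x = -15, y = 11. Substituting into each constraint:
  (1) 2(-15) + 3(11) = 3 ✓
  (2) 11 > 9 ✓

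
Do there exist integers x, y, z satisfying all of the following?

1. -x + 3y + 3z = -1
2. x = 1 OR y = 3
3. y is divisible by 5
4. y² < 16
Yes

Take x = 1, y = 0, z = 0. Substituting into each constraint:
  (1) (-1) + 3(0) + 3(0) = -1 ✓
  (2) x = 1, target 1 ✓ (first branch holds)
  (3) 0 = 5 × 0, remainder 0 ✓
  (4) y² = (0)² = 0, and 0 < 16 ✓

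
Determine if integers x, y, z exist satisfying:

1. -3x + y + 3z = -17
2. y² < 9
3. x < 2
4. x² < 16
Yes

Take x = 0, y = 1, z = -6. Substituting into each constraint:
  (1) -3(0) + 1 + 3(-6) = -17 ✓
  (2) y² = (1)² = 1, and 1 < 9 ✓
  (3) 0 < 2 ✓
  (4) x² = (0)² = 0, and 0 < 16 ✓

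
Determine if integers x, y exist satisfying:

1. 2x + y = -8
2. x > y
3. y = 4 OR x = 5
Yes

Take x = 5, y = -18. Substituting into each constraint:
  (1) 2(5) + (-18) = -8 ✓
  (2) 5 > -18 ✓
  (3) x = 5, target 5 ✓ (second branch holds)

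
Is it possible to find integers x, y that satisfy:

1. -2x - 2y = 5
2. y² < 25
No

Even the single constraint (-2x - 2y = 5) is infeasible over the integers.

  - -2x - 2y = 5: every term on the left is divisible by 2, so the LHS ≡ 0 (mod 2), but the RHS 5 is not — no integer solution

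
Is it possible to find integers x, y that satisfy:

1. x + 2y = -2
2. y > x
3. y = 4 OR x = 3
Yes

Take x = -10, y = 4. Substituting into each constraint:
  (1) (-10) + 2(4) = -2 ✓
  (2) 4 > -10 ✓
  (3) y = 4, target 4 ✓ (first branch holds)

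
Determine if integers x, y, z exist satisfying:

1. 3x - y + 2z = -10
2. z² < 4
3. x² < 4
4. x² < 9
Yes

Take x = 0, y = 10, z = 0. Substituting into each constraint:
  (1) 3(0) + (-10) + 2(0) = -10 ✓
  (2) z² = (0)² = 0, and 0 < 4 ✓
  (3) x² = (0)² = 0, and 0 < 4 ✓
  (4) x² = (0)² = 0, and 0 < 9 ✓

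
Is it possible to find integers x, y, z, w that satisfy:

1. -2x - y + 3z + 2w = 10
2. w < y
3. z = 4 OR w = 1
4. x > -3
Yes

Take x = -2, y = 2, z = 2, w = 1. Substituting into each constraint:
  (1) -2(-2) + (-2) + 3(2) + 2(1) = 10 ✓
  (2) 1 < 2 ✓
  (3) w = 1, target 1 ✓ (second branch holds)
  (4) -2 > -3 ✓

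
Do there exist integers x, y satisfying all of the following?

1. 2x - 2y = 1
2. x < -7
No

Even the single constraint (2x - 2y = 1) is infeasible over the integers.

  - 2x - 2y = 1: every term on the left is divisible by 2, so the LHS ≡ 0 (mod 2), but the RHS 1 is not — no integer solution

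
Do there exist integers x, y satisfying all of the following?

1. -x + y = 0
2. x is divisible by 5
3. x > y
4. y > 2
No

A contradictory subset is {-x + y = 0, x > y}. No integer assignment can satisfy these jointly:

  - -x + y = 0: is a linear equation tying the variables together
  - x > y: bounds one variable relative to another variable

From the equation, x − y = 0, i.e. x − y = 0; but x > y requires x − y ≥ 1. Contradiction.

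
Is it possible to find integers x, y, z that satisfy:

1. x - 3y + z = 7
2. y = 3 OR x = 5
Yes

Take x = 6, y = 3, z = 10. Substituting into each constraint:
  (1) 6 - 3(3) + 10 = 7 ✓
  (2) y = 3, target 3 ✓ (first branch holds)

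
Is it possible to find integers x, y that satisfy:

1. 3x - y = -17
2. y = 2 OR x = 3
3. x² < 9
No

The full constraint system is jointly infeasible over the integers. Each constraint and what it forces:

  - 3x - y = -17: is a linear equation tying the variables together
  - y = 2 OR x = 3: forces a choice: either y = 2 or x = 3
  - x² < 9: restricts x to |x| ≤ 2

Split on the disjunction (y = 2 OR x = 3):
  • If y = 2: the equation forces x = -5, but x² < 9 requires |x| ≤ 2.
  • If x = 3: this contradicts x² < 9, which requires |x| ≤ 2.
Both branches are infeasible, so the system has no integer solution.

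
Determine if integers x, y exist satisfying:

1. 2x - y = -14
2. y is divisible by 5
Yes

Take x = -7, y = 0. Substituting into each constraint:
  (1) 2(-7) + 0 = -14 ✓
  (2) 0 = 5 × 0, remainder 0 ✓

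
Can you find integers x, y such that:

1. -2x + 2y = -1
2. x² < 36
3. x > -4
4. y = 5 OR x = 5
No

Even the single constraint (-2x + 2y = -1) is infeasible over the integers.

  - -2x + 2y = -1: every term on the left is divisible by 2, so the LHS ≡ 0 (mod 2), but the RHS -1 is not — no integer solution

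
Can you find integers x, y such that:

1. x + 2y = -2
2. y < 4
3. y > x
Yes

Take x = -2, y = 0. Substituting into each constraint:
  (1) (-2) + 2(0) = -2 ✓
  (2) 0 < 4 ✓
  (3) 0 > -2 ✓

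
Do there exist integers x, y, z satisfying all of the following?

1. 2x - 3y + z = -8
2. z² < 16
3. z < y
Yes

Take x = -3, y = 0, z = -2. Substituting into each constraint:
  (1) 2(-3) - 3(0) + (-2) = -8 ✓
  (2) z² = (-2)² = 4, and 4 < 16 ✓
  (3) -2 < 0 ✓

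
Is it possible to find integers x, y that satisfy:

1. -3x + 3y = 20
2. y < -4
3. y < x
No

Even the single constraint (-3x + 3y = 20) is infeasible over the integers.

  - -3x + 3y = 20: every term on the left is divisible by 3, so the LHS ≡ 0 (mod 3), but the RHS 20 is not — no integer solution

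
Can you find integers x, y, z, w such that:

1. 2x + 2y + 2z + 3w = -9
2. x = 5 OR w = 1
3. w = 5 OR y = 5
Yes

Take x = 5, y = 0, z = -17, w = 5. Substituting into each constraint:
  (1) 2(5) + 2(0) + 2(-17) + 3(5) = -9 ✓
  (2) x = 5, target 5 ✓ (first branch holds)
  (3) w = 5, target 5 ✓ (first branch holds)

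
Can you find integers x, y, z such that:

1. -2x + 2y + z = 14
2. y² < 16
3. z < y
Yes

Take x = -6, y = 1, z = 0. Substituting into each constraint:
  (1) -2(-6) + 2(1) + 0 = 14 ✓
  (2) y² = (1)² = 1, and 1 < 16 ✓
  (3) 0 < 1 ✓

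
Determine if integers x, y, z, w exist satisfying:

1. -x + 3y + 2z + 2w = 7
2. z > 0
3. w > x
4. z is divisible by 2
Yes

Take x = 1, y = 0, z = 2, w = 2. Substituting into each constraint:
  (1) (-1) + 3(0) + 2(2) + 2(2) = 7 ✓
  (2) 2 > 0 ✓
  (3) 2 > 1 ✓
  (4) 2 = 2 × 1, remainder 0 ✓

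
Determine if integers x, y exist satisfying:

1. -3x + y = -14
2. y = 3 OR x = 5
Yes

Take x = 5, y = 1. Substituting into each constraint:
  (1) -3(5) + 1 = -14 ✓
  (2) x = 5, target 5 ✓ (second branch holds)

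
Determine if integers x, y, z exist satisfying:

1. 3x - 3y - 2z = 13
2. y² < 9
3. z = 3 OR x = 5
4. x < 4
No

A contradictory subset is {3x - 3y - 2z = 13, z = 3 OR x = 5, x < 4}. No integer assignment can satisfy these jointly:

  - 3x - 3y - 2z = 13: is a linear equation tying the variables together
  - z = 3 OR x = 5: forces a choice: either z = 3 or x = 5
  - x < 4: bounds one variable relative to a constant

Split on the disjunction (z = 3 OR x = 5):
  • If z = 3: with z = 3, every remaining term of the linear equation is divisible by 3, so the left side is ≡ 0 (mod 3); but the right side 19 ≡ 1 (mod 3). No integers can satisfy it.
  • If x = 5: this contradicts the bound x ≤ 3.
Both branches are infeasible, so the system has no integer solution.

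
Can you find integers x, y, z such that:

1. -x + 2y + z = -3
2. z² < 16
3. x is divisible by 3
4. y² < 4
Yes

Take x = 6, y = 1, z = 1. Substituting into each constraint:
  (1) (-6) + 2(1) + 1 = -3 ✓
  (2) z² = (1)² = 1, and 1 < 16 ✓
  (3) 6 = 3 × 2, remainder 0 ✓
  (4) y² = (1)² = 1, and 1 < 4 ✓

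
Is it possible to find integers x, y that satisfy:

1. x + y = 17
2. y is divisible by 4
Yes

Take x = 17, y = 0. Substituting into each constraint:
  (1) 17 + 0 = 17 ✓
  (2) 0 = 4 × 0, remainder 0 ✓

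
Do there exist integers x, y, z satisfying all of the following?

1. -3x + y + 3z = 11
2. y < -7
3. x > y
Yes

Take x = 0, y = -10, z = 7. Substituting into each constraint:
  (1) -3(0) + (-10) + 3(7) = 11 ✓
  (2) -10 < -7 ✓
  (3) 0 > -10 ✓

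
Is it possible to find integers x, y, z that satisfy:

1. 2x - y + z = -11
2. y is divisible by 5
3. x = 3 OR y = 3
Yes

Take x = 3, y = 0, z = -17. Substituting into each constraint:
  (1) 2(3) + 0 + (-17) = -11 ✓
  (2) 0 = 5 × 0, remainder 0 ✓
  (3) x = 3, target 3 ✓ (first branch holds)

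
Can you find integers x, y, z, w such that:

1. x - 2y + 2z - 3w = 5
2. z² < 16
Yes

Take x = 5, y = 0, z = 0, w = 0. Substituting into each constraint:
  (1) 5 - 2(0) + 2(0) - 3(0) = 5 ✓
  (2) z² = (0)² = 0, and 0 < 16 ✓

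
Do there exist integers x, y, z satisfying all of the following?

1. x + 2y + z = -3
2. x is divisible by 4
Yes

Take x = 0, y = -2, z = 1. Substituting into each constraint:
  (1) 0 + 2(-2) + 1 = -3 ✓
  (2) 0 = 4 × 0, remainder 0 ✓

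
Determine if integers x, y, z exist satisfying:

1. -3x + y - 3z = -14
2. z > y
Yes

Take x = 3, y = 1, z = 2. Substituting into each constraint:
  (1) -3(3) + 1 - 3(2) = -14 ✓
  (2) 2 > 1 ✓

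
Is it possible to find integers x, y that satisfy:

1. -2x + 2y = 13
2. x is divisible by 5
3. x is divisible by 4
No

Even the single constraint (-2x + 2y = 13) is infeasible over the integers.

  - -2x + 2y = 13: every term on the left is divisible by 2, so the LHS ≡ 0 (mod 2), but the RHS 13 is not — no integer solution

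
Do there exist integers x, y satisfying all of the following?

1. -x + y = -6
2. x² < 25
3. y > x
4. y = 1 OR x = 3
No

A contradictory subset is {-x + y = -6, y > x}. No integer assignment can satisfy these jointly:

  - -x + y = -6: is a linear equation tying the variables together
  - y > x: bounds one variable relative to another variable

From the equation, x − y = 6, i.e. y − x = -6; but y > x requires y − x ≥ 1. Contradiction.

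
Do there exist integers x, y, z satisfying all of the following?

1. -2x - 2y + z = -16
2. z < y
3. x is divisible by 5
Yes

Take x = 0, y = 15, z = 14. Substituting into each constraint:
  (1) -2(0) - 2(15) + 14 = -16 ✓
  (2) 14 < 15 ✓
  (3) 0 = 5 × 0, remainder 0 ✓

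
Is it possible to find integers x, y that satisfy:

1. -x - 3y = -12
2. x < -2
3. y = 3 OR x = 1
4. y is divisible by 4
No

A contradictory subset is {-x - 3y = -12, x < -2, y = 3 OR x = 1}. No integer assignment can satisfy these jointly:

  - -x - 3y = -12: is a linear equation tying the variables together
  - x < -2: bounds one variable relative to a constant
  - y = 3 OR x = 1: forces a choice: either y = 3 or x = 1

Split on the disjunction (y = 3 OR x = 1):
  • If y = 3: the equation forces x = 3, which contradicts the bound x ≤ -3.
  • If x = 1: this contradicts the bound x ≤ -3.
Both branches are infeasible, so the system has no integer solution.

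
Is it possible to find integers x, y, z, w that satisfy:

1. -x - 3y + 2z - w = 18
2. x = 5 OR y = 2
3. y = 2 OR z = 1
Yes

Take x = 0, y = 2, z = 0, w = -24. Substituting into each constraint:
  (1) 0 - 3(2) + 2(0) + 24 = 18 ✓
  (2) y = 2, target 2 ✓ (second branch holds)
  (3) y = 2, target 2 ✓ (first branch holds)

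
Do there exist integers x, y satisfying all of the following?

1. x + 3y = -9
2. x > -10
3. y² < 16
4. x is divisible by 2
Yes

Take x = 0, y = -3. Substituting into each constraint:
  (1) 0 + 3(-3) = -9 ✓
  (2) 0 > -10 ✓
  (3) y² = (-3)² = 9, and 9 < 16 ✓
  (4) 0 = 2 × 0, remainder 0 ✓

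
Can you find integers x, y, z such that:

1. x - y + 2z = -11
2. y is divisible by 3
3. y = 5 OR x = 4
Yes

Take x = 4, y = -3, z = -9. Substituting into each constraint:
  (1) 4 + 3 + 2(-9) = -11 ✓
  (2) -3 = 3 × -1, remainder 0 ✓
  (3) x = 4, target 4 ✓ (second branch holds)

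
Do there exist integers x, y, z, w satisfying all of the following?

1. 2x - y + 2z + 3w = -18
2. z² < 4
Yes

Take x = 0, y = 0, z = 0, w = -6. Substituting into each constraint:
  (1) 2(0) + 0 + 2(0) + 3(-6) = -18 ✓
  (2) z² = (0)² = 0, and 0 < 4 ✓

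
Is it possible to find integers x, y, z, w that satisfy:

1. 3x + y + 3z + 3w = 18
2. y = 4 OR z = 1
Yes

Take x = 0, y = 15, z = 1, w = 0. Substituting into each constraint:
  (1) 3(0) + 15 + 3(1) + 3(0) = 18 ✓
  (2) z = 1, target 1 ✓ (second branch holds)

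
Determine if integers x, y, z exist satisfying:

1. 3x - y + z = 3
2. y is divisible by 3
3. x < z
Yes

Take x = 0, y = 0, z = 3. Substituting into each constraint:
  (1) 3(0) + 0 + 3 = 3 ✓
  (2) 0 = 3 × 0, remainder 0 ✓
  (3) 0 < 3 ✓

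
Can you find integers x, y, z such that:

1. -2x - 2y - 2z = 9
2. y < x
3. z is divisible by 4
No

Even the single constraint (-2x - 2y - 2z = 9) is infeasible over the integers.

  - -2x - 2y - 2z = 9: every term on the left is divisible by 2, so the LHS ≡ 0 (mod 2), but the RHS 9 is not — no integer solution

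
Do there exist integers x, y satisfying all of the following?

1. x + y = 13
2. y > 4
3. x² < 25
Yes

Take x = 0, y = 13. Substituting into each constraint:
  (1) 0 + 13 = 13 ✓
  (2) 13 > 4 ✓
  (3) x² = (0)² = 0, and 0 < 25 ✓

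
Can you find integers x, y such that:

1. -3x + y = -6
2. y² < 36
Yes

Take x = 2, y = 0. Substituting into each constraint:
  (1) -3(2) + 0 = -6 ✓
  (2) y² = (0)² = 0, and 0 < 36 ✓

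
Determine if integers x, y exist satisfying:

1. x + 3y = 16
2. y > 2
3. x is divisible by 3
No

A contradictory subset is {x + 3y = 16, x is divisible by 3}. No integer assignment can satisfy these jointly:

  - x + 3y = 16: is a linear equation tying the variables together
  - x is divisible by 3: restricts x to multiples of 3

Modular obstruction: writing x = 3x', every remaining term of the linear equation is divisible by 3, so the left side is ≡ 0 (mod 3); but the right side 16 ≡ 1 (mod 3). No integers can satisfy it.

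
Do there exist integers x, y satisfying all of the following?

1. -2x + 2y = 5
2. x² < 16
No

Even the single constraint (-2x + 2y = 5) is infeasible over the integers.

  - -2x + 2y = 5: every term on the left is divisible by 2, so the LHS ≡ 0 (mod 2), but the RHS 5 is not — no integer solution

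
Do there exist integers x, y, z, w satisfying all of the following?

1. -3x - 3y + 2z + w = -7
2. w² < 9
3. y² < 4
Yes

Take x = 1, y = 0, z = -2, w = 0. Substituting into each constraint:
  (1) -3(1) - 3(0) + 2(-2) + 0 = -7 ✓
  (2) w² = (0)² = 0, and 0 < 9 ✓
  (3) y² = (0)² = 0, and 0 < 4 ✓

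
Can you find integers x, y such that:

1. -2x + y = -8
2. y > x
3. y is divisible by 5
Yes

Take x = 9, y = 10. Substituting into each constraint:
  (1) -2(9) + 10 = -8 ✓
  (2) 10 > 9 ✓
  (3) 10 = 5 × 2, remainder 0 ✓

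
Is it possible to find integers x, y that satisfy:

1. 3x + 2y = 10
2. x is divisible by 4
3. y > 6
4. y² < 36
No

A contradictory subset is {y > 6, y² < 36}. No integer assignment can satisfy these jointly:

  - y > 6: bounds one variable relative to a constant
  - y² < 36: restricts y to |y| ≤ 5

Direct contradiction: the bounds on y require y ≥ 7 and y ≤ 5 simultaneously, which is empty.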